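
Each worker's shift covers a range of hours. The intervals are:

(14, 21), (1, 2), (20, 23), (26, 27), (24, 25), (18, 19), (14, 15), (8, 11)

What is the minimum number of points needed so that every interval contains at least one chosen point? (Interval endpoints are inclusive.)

7

Sort by right endpoint; whenever an interval is uncovered, place a point at its right end.
By right end: [1,2]  [8,11]  [14,15]  [18,19]  [14,21]  [20,23]  [24,25]  [26,27]
[1,2] uncovered → point at 2; [8,11] uncovered → point at 11; [14,15] uncovered → point at 15; [18,19] uncovered → point at 19; [20,23] uncovered → point at 23; [24,25] uncovered → point at 25; [26,27] uncovered → point at 27.
Points: 2, 11, 15, 19, 23, 25, 27 (7 total).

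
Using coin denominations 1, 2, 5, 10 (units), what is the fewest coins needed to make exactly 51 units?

6

51 − 5×10→1 − 1×1→0
Total coins = 5 + 1 = 6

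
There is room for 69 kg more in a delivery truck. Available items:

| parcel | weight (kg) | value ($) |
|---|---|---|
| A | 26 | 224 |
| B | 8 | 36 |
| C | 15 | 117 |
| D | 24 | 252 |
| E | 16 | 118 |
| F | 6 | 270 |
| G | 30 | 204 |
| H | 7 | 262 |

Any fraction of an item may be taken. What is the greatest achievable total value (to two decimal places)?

Sort by value per unit weight and fill in that order.
Ratios (sorted): F 45.00, H 37.43, D 10.50, A 8.62, C 7.80, E 7.38, G 6.80, B 4.50
take F (6 @ 270); take H (7 @ 262); take D (24 @ 252); take A (26 @ 224); take 6/15 of C → 46.80. Capacity used 69/69.
Total value = 1054.80

1054.80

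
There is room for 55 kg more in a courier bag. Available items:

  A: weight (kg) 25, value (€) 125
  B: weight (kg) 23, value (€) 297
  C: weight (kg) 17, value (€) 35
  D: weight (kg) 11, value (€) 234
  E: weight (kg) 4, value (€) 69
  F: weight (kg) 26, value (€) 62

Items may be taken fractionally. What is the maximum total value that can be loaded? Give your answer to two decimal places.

Order: D (234/11=21.27) > E (69/4=17.25) > B (297/23=12.91) > A (125/25=5.00) > F (62/26=2.38) > C (35/17=2.06)
Fill: take D (11 @ 234) → take E (4 @ 69) → take B (23 @ 297) → take 17/25 of A → 85.00; 55/55 used.
Total value = 685.00

685.00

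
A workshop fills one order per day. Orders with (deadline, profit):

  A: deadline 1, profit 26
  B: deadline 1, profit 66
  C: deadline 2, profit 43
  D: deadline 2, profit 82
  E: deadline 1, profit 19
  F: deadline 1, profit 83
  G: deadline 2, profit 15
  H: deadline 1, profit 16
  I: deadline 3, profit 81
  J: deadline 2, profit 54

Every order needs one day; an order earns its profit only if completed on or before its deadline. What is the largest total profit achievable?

246

By profit: F(d1,83), D(d2,82), I(d3,81), B(d1,66), J(d2,54), C(d2,43), A(d1,26), E(d1,19), H(d1,16), G(d2,15)
F→slot 1; D→slot 2; I→slot 3; B skipped; J skipped; C skipped; A skipped; E skipped; H skipped; G skipped.
Profit = 83 + 82 + 81 = 246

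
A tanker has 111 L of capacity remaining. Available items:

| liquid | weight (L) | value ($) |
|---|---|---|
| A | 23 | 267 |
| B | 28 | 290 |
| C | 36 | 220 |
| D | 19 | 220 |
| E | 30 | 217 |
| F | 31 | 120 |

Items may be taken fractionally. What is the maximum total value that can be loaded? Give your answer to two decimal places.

1061.22

Greedy by value/weight ratio, highest first.
Order: A (267/23=11.61) > D (220/19=11.58) > B (290/28=10.36) > E (217/30=7.23) > C (220/36=6.11) > F (120/31=3.87)
Fill: take A (23 @ 267) → take D (19 @ 220) → take B (28 @ 290) → take E (30 @ 217) → take 11/36 of C → 67.22; 111/111 used.
Total value = 1061.22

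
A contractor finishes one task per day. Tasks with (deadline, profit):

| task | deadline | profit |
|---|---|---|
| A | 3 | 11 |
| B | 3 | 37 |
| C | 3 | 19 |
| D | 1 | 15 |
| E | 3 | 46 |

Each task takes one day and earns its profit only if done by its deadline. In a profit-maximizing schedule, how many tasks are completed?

3

Sort by profit descending; place each in the latest free slot ≤ its deadline.
By profit: E(d3,46), B(d3,37), C(d3,19), D(d1,15), A(d3,11)
E→slot 3; B→slot 2; C→slot 1; D skipped; A skipped.
3 of 5 scheduled.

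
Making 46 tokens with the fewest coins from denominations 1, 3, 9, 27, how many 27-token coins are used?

46 = 1×27 + 2×9 + 1×1
Count of 27: 1

1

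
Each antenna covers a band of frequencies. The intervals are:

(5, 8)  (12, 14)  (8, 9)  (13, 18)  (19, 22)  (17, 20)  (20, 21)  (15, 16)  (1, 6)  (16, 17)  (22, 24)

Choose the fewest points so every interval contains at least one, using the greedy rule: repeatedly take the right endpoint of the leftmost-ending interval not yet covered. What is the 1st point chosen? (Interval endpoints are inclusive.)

Sort by right endpoint; whenever an interval is uncovered, place a point at its right end.
By right end: [1,6]  [5,8]  [8,9]  [12,14]  [15,16]  [16,17]  [13,18]  [17,20]  [20,21]  [19,22]  [22,24]
[1,6] uncovered → point at 6; [8,9] uncovered → point at 9; [12,14] uncovered → point at 14; [15,16] uncovered → point at 16; [17,20] uncovered → point at 20; [22,24] uncovered → point at 24.
Points: 6, 9, 14, 16, 20, 24 (6 total).

6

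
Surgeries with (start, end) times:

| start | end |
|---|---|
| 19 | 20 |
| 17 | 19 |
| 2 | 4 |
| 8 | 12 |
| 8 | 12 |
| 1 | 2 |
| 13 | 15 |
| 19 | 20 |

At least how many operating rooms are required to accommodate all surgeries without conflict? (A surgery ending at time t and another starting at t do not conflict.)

starts: [1, 2, 8, 8, 13, 17, 19, 19]
ends:   [2, 4, 12, 12, 15, 19, 20, 20]
s1→1 e2→0 s2→1 e4→0 s8→1 s8→2  — peak 2.

2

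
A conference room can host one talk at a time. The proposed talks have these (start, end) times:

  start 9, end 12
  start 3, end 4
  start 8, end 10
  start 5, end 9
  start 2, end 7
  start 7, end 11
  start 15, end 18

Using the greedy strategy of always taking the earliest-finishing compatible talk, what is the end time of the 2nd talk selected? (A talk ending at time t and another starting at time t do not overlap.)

9

By end time: (3,4), (2,7), (5,9), (8,10), (7,11), (9,12), (15,18).
Pick (3,4); next start ≥ 4 → (5,9); next start ≥ 9 → (9,12); next start ≥ 12 → (15,18).
Selected: (3,4) (5,9) (9,12) (15,18)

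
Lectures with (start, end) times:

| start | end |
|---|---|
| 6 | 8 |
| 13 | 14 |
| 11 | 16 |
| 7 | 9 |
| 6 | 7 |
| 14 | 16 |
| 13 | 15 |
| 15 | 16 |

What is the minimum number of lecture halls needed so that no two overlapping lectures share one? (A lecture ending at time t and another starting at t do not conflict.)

3

starts: [6, 6, 7, 11, 13, 13, 14, 15]
ends:   [7, 8, 9, 14, 15, 16, 16, 16]
s6→1 s6→2 e7→1 s7→2 e8→1 e9→0 s11→1 s13→2 s13→3  — peak 3.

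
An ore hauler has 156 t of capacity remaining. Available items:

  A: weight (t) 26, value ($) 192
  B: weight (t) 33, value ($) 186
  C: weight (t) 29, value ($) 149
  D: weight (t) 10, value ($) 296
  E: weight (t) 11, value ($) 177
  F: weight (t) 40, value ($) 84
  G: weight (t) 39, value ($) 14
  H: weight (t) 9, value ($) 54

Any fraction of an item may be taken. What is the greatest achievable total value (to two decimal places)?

1133.80

Greedy by value/weight ratio, highest first.
Ratios (sorted): D 29.60, E 16.09, A 7.38, H 6.00, B 5.64, C 5.14, F 2.10, G 0.36
take D (10 @ 296); take E (11 @ 177); take A (26 @ 192); take H (9 @ 54); take B (33 @ 186); take C (29 @ 149); take 38/40 of F → 79.80. Capacity used 156/156.
Total value = 1133.80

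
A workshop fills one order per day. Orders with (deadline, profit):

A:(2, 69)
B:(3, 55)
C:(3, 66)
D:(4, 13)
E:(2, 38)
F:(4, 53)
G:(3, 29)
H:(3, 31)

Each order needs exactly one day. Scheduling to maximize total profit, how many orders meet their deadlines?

Profit order: A=69 C=66 B=55 F=53 E=38 H=31 G=29 D=13
Assign: A→slot 2, C→slot 3, B→slot 1, F→slot 4, E skipped, H skipped, G skipped, D skipped.
Slots: [1:B] [2:A] [3:C] [4:F]
4 of 8 scheduled.

4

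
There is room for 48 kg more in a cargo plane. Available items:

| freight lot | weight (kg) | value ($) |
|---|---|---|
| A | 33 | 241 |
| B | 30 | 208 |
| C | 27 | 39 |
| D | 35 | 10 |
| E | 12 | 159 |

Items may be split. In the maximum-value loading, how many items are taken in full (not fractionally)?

Sort by value per unit weight and fill in that order.
Ratios (sorted): E 13.25, A 7.30, B 6.93, C 1.44, D 0.29
take E (12 @ 159); take A (33 @ 241); take 3/30 of B → 20.80. Capacity used 48/48.
2 item(s) taken whole; one partial (take 3/30 of B).

2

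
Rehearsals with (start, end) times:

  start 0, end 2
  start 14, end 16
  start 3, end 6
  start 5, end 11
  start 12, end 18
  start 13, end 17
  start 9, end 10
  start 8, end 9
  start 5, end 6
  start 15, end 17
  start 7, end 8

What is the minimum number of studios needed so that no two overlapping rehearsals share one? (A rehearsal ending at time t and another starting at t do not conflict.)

Events (time:±→running): 0:+→1 2:-→0 3:+→1 5:+→2 5:+→3 6:-→2 6:-→1 7:+→2 8:-→1 8:+→2 9:-→1 9:+→2 10:-→1 11:-→0 12:+→1 13:+→2 14:+→3 15:+→4 … peak 4.

4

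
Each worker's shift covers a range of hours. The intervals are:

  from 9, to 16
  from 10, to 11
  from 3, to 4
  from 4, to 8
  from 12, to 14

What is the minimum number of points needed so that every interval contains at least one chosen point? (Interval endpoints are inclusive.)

3

By right end: [3,4]  [4,8]  [10,11]  [12,14]  [9,16]
[3,4] uncovered → point at 4; [10,11] uncovered → point at 11; [12,14] uncovered → point at 14.
Points: 4, 11, 14 (3 total).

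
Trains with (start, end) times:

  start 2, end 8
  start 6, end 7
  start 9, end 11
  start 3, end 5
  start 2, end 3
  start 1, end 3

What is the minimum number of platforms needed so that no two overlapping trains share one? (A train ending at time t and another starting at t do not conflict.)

3

The answer is the maximum number of intervals overlapping at any instant.
Events (time:±→running): 1:+→1 2:+→2 2:+→3 … peak 3.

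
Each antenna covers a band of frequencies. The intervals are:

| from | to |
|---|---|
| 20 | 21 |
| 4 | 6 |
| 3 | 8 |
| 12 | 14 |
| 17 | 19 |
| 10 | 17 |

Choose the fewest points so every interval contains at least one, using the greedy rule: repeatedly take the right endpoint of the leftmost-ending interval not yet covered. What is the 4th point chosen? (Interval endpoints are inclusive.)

21

By right end: [4,6]  [3,8]  [12,14]  [10,17]  [17,19]  [20,21]
[4,6] uncovered → point at 6; [12,14] uncovered → point at 14; [17,19] uncovered → point at 19; [20,21] uncovered → point at 21.
Points: 6, 14, 19, 21 (4 total).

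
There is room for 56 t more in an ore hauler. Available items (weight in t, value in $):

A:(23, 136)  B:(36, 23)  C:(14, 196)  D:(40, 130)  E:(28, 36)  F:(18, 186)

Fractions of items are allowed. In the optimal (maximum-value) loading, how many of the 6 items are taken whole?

Order: C (196/14=14.00) > F (186/18=10.33) > A (136/23=5.91) > D (130/40=3.25) > E (36/28=1.29) > B (23/36=0.64)
Fill: take C (14 @ 196) → take F (18 @ 186) → take A (23 @ 136) → take 1/40 of D → 3.25; 56/56 used.
3 item(s) taken whole; one partial (take 1/40 of D).

3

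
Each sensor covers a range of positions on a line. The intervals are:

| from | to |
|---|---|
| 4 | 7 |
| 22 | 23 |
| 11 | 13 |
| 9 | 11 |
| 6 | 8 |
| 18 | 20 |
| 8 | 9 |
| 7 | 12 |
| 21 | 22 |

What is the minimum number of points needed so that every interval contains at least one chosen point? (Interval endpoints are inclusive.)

5

Sort by right endpoint; whenever an interval is uncovered, place a point at its right end.
By right end: [4,7]  [6,8]  [8,9]  [9,11]  [7,12]  [11,13]  [18,20]  [21,22]  [22,23]
[4,7] uncovered → point at 7; [8,9] uncovered → point at 9; [11,13] uncovered → point at 13; [18,20] uncovered → point at 20; [21,22] uncovered → point at 22.
Points: 7, 9, 13, 20, 22 (5 total).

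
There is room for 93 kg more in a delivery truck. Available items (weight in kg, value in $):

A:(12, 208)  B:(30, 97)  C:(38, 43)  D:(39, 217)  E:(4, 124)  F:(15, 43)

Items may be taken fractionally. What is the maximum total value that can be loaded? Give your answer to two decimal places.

Greedy by value/weight ratio, highest first.
Order: E (124/4=31.00) > A (208/12=17.33) > D (217/39=5.56) > B (97/30=3.23) > F (43/15=2.87) > C (43/38=1.13)
Fill: take E (4 @ 124) → take A (12 @ 208) → take D (39 @ 217) → take B (30 @ 97) → take 8/15 of F → 22.93; 93/93 used.
Total value = 668.93

668.93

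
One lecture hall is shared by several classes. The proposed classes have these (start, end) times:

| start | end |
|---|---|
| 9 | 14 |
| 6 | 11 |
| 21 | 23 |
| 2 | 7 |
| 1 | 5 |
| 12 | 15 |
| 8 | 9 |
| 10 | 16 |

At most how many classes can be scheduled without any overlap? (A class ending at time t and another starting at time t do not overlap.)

Sort by end time and greedily take each interval whose start is ≥ the last chosen end.
By end time: (1,5), (2,7), (8,9), (6,11), (9,14), (12,15), (10,16), (21,23).
Pick (1,5); next start ≥ 5 → (8,9); next start ≥ 9 → (9,14); next start ≥ 14 → (21,23).
Selected 4 classes.

4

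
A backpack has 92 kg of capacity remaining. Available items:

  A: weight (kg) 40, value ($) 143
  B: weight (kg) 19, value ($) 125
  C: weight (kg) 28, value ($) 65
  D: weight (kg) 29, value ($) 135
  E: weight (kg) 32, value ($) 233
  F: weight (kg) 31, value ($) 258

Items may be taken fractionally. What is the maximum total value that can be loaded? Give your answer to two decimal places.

Greedy by value/weight ratio, highest first.
Order: F (258/31=8.32) > E (233/32=7.28) > B (125/19=6.58) > D (135/29=4.66) > A (143/40=3.58) > C (65/28=2.32)
Fill: take F (31 @ 258) → take E (32 @ 233) → take B (19 @ 125) → take 10/29 of D → 46.55; 92/92 used.
Total value = 662.55

662.55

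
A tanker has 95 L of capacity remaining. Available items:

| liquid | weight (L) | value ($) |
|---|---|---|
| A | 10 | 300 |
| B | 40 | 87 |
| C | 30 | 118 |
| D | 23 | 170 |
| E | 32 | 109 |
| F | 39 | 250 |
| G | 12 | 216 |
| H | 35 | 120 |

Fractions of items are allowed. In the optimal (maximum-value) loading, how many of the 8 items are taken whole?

Order: A (300/10=30.00) > G (216/12=18.00) > D (170/23=7.39) > F (250/39=6.41) > C (118/30=3.93) > H (120/35=3.43) > E (109/32=3.41) > B (87/40=2.17)
Fill: take A (10 @ 300) → take G (12 @ 216) → take D (23 @ 170) → take F (39 @ 250) → take 11/30 of C → 43.27; 95/95 used.
4 item(s) taken whole; one partial (take 11/30 of C).

4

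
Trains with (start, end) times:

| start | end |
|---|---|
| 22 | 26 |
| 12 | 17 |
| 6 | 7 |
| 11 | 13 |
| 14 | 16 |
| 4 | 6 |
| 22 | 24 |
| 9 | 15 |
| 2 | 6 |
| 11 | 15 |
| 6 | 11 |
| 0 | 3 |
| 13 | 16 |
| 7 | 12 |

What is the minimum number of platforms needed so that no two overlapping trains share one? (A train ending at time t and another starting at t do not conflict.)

5

The answer is the maximum number of intervals overlapping at any instant.
starts: [0, 2, 4, 6, 6, 7, 9, 11, 11, 12, 13, 14, 22, 22]
ends:   [3, 6, 6, 7, 11, 12, 13, 15, 15, 16, 16, 17, 24, 26]
s0→1 s2→2 e3→1 s4→2 e6→1 e6→0 s6→1 s6→2 e7→1 s7→2 s9→3 e11→2 s11→3 s11→4 e12→3 s12→4 e13→3 s13→4 s14→5  — peak 5.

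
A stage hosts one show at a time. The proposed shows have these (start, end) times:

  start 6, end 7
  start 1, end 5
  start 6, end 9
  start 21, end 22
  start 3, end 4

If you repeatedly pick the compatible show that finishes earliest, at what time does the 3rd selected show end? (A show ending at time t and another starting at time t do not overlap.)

By end time: (3,4), (1,5), (6,7), (6,9), (21,22).
Pick (3,4); next start ≥ 4 → (6,7); next start ≥ 7 → (21,22).
Selected: (3,4) (6,7) (21,22)

22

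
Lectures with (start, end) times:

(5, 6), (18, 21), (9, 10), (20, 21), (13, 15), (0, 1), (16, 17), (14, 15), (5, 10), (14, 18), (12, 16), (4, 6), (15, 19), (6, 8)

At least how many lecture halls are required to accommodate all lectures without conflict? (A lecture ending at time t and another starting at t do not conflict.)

4

The answer is the maximum number of intervals overlapping at any instant.
Events (time:±→running): 0:+→1 1:-→0 4:+→1 5:+→2 5:+→3 6:-→2 6:-→1 6:+→2 8:-→1 9:+→2 10:-→1 10:-→0 12:+→1 13:+→2 14:+→3 14:+→4 … peak 4.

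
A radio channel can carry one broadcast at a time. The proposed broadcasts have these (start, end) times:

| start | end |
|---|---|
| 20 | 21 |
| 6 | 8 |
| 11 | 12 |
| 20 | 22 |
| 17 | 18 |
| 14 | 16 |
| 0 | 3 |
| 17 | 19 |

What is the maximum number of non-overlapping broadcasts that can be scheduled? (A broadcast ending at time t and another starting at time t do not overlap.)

By end time: (0,3), (6,8), (11,12), (14,16), (17,18), (17,19), (20,21), (20,22).
Pick (0,3); next start ≥ 3 → (6,8); next start ≥ 8 → (11,12); next start ≥ 12 → (14,16); next start ≥ 16 → (17,18); next start ≥ 18 → (20,21).
Selected 6 broadcasts.

6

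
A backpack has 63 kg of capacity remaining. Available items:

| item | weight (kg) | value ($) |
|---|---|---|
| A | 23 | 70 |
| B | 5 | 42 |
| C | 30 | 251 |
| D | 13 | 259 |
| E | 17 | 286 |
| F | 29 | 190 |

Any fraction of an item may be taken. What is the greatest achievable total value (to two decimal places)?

Sort by value per unit weight and fill in that order.
Order: D (259/13=19.92) > E (286/17=16.82) > B (42/5=8.40) > C (251/30=8.37) > F (190/29=6.55) > A (70/23=3.04)
Fill: take D (13 @ 259) → take E (17 @ 286) → take B (5 @ 42) → take 28/30 of C → 234.27; 63/63 used.
Total value = 821.27

821.27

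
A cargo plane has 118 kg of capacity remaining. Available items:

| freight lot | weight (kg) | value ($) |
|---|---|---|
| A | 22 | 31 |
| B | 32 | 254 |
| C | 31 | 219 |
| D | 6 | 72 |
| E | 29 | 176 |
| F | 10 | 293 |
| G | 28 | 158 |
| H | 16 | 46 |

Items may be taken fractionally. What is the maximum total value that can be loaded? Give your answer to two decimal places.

1070.43

Sort by value per unit weight and fill in that order.
Order: F (293/10=29.30) > D (72/6=12.00) > B (254/32=7.94) > C (219/31=7.06) > E (176/29=6.07) > G (158/28=5.64) > H (46/16=2.88) > A (31/22=1.41)
Fill: take F (10 @ 293) → take D (6 @ 72) → take B (32 @ 254) → take C (31 @ 219) → take E (29 @ 176) → take 10/28 of G → 56.43; 118/118 used.
Total value = 1070.43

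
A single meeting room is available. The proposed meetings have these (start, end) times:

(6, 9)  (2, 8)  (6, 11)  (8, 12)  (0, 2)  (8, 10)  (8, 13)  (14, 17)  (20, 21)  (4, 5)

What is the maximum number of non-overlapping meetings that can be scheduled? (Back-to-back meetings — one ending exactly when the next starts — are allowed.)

5

By end time: (0,2), (4,5), (2,8), (6,9), (8,10), (6,11), (8,12), (8,13), (14,17), (20,21).
Pick (0,2); next start ≥ 2 → (4,5); next start ≥ 5 → (6,9); next start ≥ 9 → (14,17); next start ≥ 17 → (20,21).
Selected 5 meetings.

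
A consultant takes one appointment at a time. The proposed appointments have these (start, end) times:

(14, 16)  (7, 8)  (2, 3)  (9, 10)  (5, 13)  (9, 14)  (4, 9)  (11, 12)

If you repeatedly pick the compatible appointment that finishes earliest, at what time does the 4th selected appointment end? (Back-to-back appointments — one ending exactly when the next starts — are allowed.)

12

Sort by end time and greedily take each interval whose start is ≥ the last chosen end.
By end time: (2,3), (7,8), (4,9), (9,10), (11,12), (5,13), (9,14), (14,16).
Pick (2,3); next start ≥ 3 → (7,8); next start ≥ 8 → (9,10); next start ≥ 10 → (11,12); next start ≥ 12 → (14,16).
Selected: (2,3) (7,8) (9,10) (11,12) (14,16)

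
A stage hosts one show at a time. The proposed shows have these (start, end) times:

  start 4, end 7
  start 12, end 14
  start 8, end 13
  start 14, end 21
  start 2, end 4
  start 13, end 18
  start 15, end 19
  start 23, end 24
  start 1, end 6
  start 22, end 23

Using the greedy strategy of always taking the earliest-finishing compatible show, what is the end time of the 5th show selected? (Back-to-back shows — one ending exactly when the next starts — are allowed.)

23

Order by finish time; keep every interval that doesn't clash with the previous kept one.
By end time: (2,4), (1,6), (4,7), (8,13), (12,14), (13,18), (15,19), (14,21), (22,23), (23,24).
Pick (2,4); next start ≥ 4 → (4,7); next start ≥ 7 → (8,13); next start ≥ 13 → (13,18); next start ≥ 18 → (22,23); next start ≥ 23 → (23,24).
Selected: (2,4) (4,7) (8,13) (13,18) (22,23) (23,24)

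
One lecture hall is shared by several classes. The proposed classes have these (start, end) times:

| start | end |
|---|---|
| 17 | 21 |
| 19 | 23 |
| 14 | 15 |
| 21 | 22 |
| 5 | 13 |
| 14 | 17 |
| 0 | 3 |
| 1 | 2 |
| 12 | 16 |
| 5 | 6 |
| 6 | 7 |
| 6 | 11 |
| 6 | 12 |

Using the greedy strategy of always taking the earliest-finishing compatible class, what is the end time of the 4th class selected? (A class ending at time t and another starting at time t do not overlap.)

Greedy by earliest finish: after sorting by end time, pick each interval compatible with the last pick.
By end time: (1,2), (0,3), (5,6), (6,7), (6,11), (6,12), (5,13), (14,15), (12,16), (14,17), (17,21), (21,22), (19,23).
Pick (1,2); next start ≥ 2 → (5,6); next start ≥ 6 → (6,7); next start ≥ 7 → (14,15); next start ≥ 15 → (17,21); next start ≥ 21 → (21,22).
Selected: (1,2) (5,6) (6,7) (14,15) (17,21) (21,22)

15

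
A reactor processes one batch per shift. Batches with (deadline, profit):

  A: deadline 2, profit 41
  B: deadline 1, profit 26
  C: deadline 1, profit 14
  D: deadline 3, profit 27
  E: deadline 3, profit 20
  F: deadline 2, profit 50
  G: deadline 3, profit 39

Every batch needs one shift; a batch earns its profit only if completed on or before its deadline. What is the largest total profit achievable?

130

Take jobs in profit order; each goes to the latest open slot no later than its deadline.
By profit: F(d2,50), A(d2,41), G(d3,39), D(d3,27), B(d1,26), E(d3,20), C(d1,14)
F→slot 2; A→slot 1; G→slot 3; D skipped; B skipped; E skipped; C skipped.
Profit = 41 + 50 + 39 = 130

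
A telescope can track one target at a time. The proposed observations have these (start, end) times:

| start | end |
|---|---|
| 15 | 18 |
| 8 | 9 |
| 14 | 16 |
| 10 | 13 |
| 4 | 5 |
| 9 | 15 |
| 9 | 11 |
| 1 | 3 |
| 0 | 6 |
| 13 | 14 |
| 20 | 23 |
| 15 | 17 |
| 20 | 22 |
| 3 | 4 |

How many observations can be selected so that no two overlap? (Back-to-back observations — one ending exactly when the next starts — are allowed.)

8

Sort by end time and greedily take each interval whose start is ≥ the last chosen end.
Sorted by end: (1,3)  (3,4)  (4,5)  (0,6)  (8,9)  (9,11)  (10,13)  (13,14)  (9,15)  (14,16)  (15,17)  (15,18)  (20,22)  (20,23)
take (1,3); take (3,4); take (4,5); take (8,9); take (9,11); take (13,14); skip (9,15); take (14,16); take (20,22).
Selected 8 observations.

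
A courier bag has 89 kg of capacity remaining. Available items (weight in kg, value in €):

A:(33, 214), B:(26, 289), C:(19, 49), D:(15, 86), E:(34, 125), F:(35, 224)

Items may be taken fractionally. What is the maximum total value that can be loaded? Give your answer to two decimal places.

Ratios (sorted): B 11.12, A 6.48, F 6.40, D 5.73, E 3.68, C 2.58
take B (26 @ 289); take A (33 @ 214); take 30/35 of F → 192.00. Capacity used 89/89.
Total value = 695.00

695.00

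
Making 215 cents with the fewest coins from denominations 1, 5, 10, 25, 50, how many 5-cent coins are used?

215 = 4×50 + 1×10 + 1×5
Count of 5: 1

1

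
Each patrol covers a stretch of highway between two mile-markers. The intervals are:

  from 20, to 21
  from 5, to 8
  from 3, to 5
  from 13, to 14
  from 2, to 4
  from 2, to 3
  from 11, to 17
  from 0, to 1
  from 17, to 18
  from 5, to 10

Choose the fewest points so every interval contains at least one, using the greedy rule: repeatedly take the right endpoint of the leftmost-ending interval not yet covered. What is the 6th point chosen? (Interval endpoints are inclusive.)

21

Process intervals by earliest right end; each time one isn't hit yet, stab at its right endpoint.
Sorted: [0,1] [2,3] [2,4] [3,5] [5,8] [5,10] [13,14] [11,17] [17,18] [20,21]
{[0,1]} hit by 1; {[2,3],[2,4],[3,5]} hit by 3; {[5,8],[5,10]} hit by 8; {[13,14],[11,17]} hit by 14; {[17,18]} hit by 18; {[20,21]} hit by 21.
Points: 1, 3, 8, 14, 18, 21 (6 total).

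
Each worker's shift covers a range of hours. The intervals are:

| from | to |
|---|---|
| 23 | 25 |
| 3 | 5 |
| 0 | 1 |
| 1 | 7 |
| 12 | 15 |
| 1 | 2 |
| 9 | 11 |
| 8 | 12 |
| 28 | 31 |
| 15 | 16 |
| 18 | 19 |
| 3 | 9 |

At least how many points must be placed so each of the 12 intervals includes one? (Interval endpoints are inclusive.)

Sorted: [0,1] [1,2] [3,5] [1,7] [3,9] [9,11] [8,12] [12,15] [15,16] [18,19] [23,25] [28,31]
{[0,1],[1,2]} hit by 1; {[3,5],[1,7],[3,9]} hit by 5; {[9,11],[8,12]} hit by 11; {[12,15],[15,16]} hit by 15; {[18,19]} hit by 19; {[23,25]} hit by 25; {[28,31]} hit by 31.
Points: 1, 5, 11, 15, 19, 25, 31 (7 total).

7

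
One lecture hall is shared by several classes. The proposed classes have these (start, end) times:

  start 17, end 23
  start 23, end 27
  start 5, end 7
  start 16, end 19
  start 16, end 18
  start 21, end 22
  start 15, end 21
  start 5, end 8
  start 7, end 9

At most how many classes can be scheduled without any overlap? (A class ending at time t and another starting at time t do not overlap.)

5

Sorted by end: (5,7)  (5,8)  (7,9)  (16,18)  (16,19)  (15,21)  (21,22)  (17,23)  (23,27)
take (5,7); take (7,9); take (16,18); skip (16,19); take (21,22); take (23,27).
Selected 5 classes.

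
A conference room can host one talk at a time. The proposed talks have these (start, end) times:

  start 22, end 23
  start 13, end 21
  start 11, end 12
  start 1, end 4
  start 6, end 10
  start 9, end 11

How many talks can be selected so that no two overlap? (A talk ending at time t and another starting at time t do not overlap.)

By end time: (1,4), (6,10), (9,11), (11,12), (13,21), (22,23).
Pick (1,4); next start ≥ 4 → (6,10); next start ≥ 10 → (11,12); next start ≥ 12 → (13,21); next start ≥ 21 → (22,23).
Selected 5 talks.

5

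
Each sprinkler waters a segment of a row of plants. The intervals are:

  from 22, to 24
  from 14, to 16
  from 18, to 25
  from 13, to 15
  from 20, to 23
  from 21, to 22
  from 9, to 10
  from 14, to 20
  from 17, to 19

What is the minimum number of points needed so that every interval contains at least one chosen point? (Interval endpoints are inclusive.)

Sort by right endpoint; whenever an interval is uncovered, place a point at its right end.
Sorted: [9,10] [13,15] [14,16] [17,19] [14,20] [21,22] [20,23] [22,24] [18,25]
{[9,10]} hit by 10; {[13,15],[14,16]} hit by 15; {[17,19],[14,20]} hit by 19; {[21,22],[20,23],[22,24],[18,25]} hit by 22.
Points: 10, 15, 19, 22 (4 total).

4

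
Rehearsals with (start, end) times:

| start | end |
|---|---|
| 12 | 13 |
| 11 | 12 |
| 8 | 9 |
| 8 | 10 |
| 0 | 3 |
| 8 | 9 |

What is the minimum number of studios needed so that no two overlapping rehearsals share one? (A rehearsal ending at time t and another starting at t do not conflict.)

3

Events (time:±→running): 0:+→1 3:-→0 8:+→1 8:+→2 8:+→3 … peak 3.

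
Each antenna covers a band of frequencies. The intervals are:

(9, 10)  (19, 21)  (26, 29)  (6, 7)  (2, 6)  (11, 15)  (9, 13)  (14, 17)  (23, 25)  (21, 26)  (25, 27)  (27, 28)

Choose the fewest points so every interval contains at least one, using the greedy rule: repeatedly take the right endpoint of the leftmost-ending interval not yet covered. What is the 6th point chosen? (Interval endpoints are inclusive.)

Sort by right endpoint; whenever an interval is uncovered, place a point at its right end.
By right end: [2,6]  [6,7]  [9,10]  [9,13]  [11,15]  [14,17]  [19,21]  [23,25]  [21,26]  [25,27]  [27,28]  [26,29]
[2,6] uncovered → point at 6; [9,10] uncovered → point at 10; [11,15] uncovered → point at 15; [19,21] uncovered → point at 21; [23,25] uncovered → point at 25; [27,28] uncovered → point at 28.
Points: 6, 10, 15, 21, 25, 28 (6 total).

28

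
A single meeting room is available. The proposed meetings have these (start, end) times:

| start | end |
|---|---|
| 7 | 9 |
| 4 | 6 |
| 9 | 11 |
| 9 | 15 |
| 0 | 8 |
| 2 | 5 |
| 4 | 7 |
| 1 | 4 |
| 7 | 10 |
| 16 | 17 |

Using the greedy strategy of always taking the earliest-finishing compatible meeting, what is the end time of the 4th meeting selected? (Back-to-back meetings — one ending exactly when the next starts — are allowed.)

By end time: (1,4), (2,5), (4,6), (4,7), (0,8), (7,9), (7,10), (9,11), (9,15), (16,17).
Pick (1,4); next start ≥ 4 → (4,6); next start ≥ 6 → (7,9); next start ≥ 9 → (9,11); next start ≥ 11 → (16,17).
Selected: (1,4) (4,6) (7,9) (9,11) (16,17)

11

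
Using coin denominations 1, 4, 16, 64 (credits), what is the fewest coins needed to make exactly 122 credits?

Use the largest denomination that fits, subtract, and repeat.
122 − 1×64→58 − 3×16→10 − 2×4→2 − 2×1→0
Total coins = 1 + 3 + 2 + 2 = 8

8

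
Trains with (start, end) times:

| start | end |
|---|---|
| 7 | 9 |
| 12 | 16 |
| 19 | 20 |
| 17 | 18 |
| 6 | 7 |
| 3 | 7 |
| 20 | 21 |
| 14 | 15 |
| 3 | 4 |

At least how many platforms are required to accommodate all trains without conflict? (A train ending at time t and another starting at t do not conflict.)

2

Count concurrent intervals with a sweep; the peak is the room count.
starts: [3, 3, 6, 7, 12, 14, 17, 19, 20]
ends:   [4, 7, 7, 9, 15, 16, 18, 20, 21]
s3→1 s3→2  — peak 2.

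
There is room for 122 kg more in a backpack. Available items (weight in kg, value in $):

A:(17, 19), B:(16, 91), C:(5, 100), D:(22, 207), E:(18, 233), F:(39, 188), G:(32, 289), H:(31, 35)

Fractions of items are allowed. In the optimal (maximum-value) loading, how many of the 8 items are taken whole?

5

Greedy by value/weight ratio, highest first.
Ratios (sorted): C 20.00, E 12.94, D 9.41, G 9.03, B 5.69, F 4.82, H 1.13, A 1.12
take C (5 @ 100); take E (18 @ 233); take D (22 @ 207); take G (32 @ 289); take B (16 @ 91); take 29/39 of F → 139.79. Capacity used 122/122.
5 item(s) taken whole; one partial (take 29/39 of F).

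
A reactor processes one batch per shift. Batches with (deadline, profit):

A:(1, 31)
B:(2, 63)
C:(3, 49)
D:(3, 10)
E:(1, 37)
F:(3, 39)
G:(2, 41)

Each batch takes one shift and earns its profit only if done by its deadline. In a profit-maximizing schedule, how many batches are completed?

3

Sort by profit descending; place each in the latest free slot ≤ its deadline.
Profit order: B=63 C=49 G=41 F=39 E=37 A=31 D=10
Assign: B→slot 2, C→slot 3, G→slot 1, F skipped, E skipped, A skipped, D skipped.
Slots: [1:G] [2:B] [3:C]
3 of 7 scheduled.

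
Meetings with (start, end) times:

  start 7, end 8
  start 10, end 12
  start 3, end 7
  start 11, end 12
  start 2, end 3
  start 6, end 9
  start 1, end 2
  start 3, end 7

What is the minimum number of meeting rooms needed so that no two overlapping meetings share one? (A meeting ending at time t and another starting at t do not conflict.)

Events (time:±→running): 1:+→1 2:-→0 2:+→1 3:-→0 3:+→1 3:+→2 6:+→3 … peak 3.

3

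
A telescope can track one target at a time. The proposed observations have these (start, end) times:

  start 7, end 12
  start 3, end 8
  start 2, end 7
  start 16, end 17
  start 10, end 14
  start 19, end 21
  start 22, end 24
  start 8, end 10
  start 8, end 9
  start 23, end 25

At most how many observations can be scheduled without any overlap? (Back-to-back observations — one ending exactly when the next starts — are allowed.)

6

Sorted by end: (2,7)  (3,8)  (8,9)  (8,10)  (7,12)  (10,14)  (16,17)  (19,21)  (22,24)  (23,25)
take (2,7); skip (3,8); take (8,9); take (10,14); take (16,17); take (19,21); take (22,24).
Selected 6 observations.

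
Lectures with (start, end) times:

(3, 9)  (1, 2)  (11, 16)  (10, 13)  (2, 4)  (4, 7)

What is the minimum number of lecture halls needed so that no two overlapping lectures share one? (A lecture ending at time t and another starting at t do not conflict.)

The answer is the maximum number of intervals overlapping at any instant.
Events (time:±→running): 1:+→1 2:-→0 2:+→1 3:+→2 … peak 2.

2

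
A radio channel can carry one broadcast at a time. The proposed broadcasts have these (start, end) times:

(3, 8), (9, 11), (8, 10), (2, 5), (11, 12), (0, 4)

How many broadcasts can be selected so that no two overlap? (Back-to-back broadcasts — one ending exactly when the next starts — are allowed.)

Sort by end time and greedily take each interval whose start is ≥ the last chosen end.
Sorted by end: (0,4)  (2,5)  (3,8)  (8,10)  (9,11)  (11,12)
take (0,4); take (8,10); take (11,12).
Selected 3 broadcasts.

3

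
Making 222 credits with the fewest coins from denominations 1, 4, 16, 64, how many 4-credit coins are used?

3

222 = 3×64 + 1×16 + 3×4 + 2×1
Count of 4: 3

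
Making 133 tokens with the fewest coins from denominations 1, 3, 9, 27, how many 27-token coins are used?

4

Greedy: take as many of the largest coin as possible, then repeat with the remainder.
133 − 4×27→25 − 2×9→7 − 2×3→1 − 1×1→0
Count of 27: 4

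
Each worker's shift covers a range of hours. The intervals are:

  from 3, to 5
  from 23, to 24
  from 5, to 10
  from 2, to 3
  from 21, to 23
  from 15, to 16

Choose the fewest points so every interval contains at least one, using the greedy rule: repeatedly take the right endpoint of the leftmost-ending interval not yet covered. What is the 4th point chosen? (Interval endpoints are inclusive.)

Sorted: [2,3] [3,5] [5,10] [15,16] [21,23] [23,24]
{[2,3],[3,5]} hit by 3; {[5,10]} hit by 10; {[15,16]} hit by 16; {[21,23],[23,24]} hit by 23.
Points: 3, 10, 16, 23 (4 total).

23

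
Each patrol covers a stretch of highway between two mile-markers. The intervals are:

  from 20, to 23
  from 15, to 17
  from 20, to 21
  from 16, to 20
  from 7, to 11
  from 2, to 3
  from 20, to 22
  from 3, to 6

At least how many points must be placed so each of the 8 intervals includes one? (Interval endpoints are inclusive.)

4

Sorted: [2,3] [3,6] [7,11] [15,17] [16,20] [20,21] [20,22] [20,23]
{[2,3],[3,6]} hit by 3; {[7,11]} hit by 11; {[15,17],[16,20]} hit by 17; {[20,21],[20,22],[20,23]} hit by 21.
Points: 3, 11, 17, 21 (4 total).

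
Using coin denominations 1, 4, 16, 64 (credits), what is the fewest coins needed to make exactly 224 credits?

5

224 = 3×64 + 2×16
Total coins = 3 + 2 = 5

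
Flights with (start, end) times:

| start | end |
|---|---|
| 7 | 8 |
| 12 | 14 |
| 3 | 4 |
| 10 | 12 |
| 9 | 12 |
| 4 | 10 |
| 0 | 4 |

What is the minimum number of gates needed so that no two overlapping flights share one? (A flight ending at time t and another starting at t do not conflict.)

2

The answer is the maximum number of intervals overlapping at any instant.
Events (time:±→running): 0:+→1 3:+→2 … peak 2.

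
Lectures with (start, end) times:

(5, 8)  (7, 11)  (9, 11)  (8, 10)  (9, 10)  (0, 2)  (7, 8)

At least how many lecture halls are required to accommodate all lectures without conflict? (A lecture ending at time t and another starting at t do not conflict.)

Count concurrent intervals with a sweep; the peak is the room count.
starts: [0, 5, 7, 7, 8, 9, 9]
ends:   [2, 8, 8, 10, 10, 11, 11]
s0→1 e2→0 s5→1 s7→2 s7→3 e8→2 e8→1 s8→2 s9→3 s9→4  — peak 4.

4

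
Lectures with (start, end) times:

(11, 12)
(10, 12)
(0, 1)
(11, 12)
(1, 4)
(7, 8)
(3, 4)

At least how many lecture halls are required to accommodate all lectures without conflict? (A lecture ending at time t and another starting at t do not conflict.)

3

The answer is the maximum number of intervals overlapping at any instant.
starts: [0, 1, 3, 7, 10, 11, 11]
ends:   [1, 4, 4, 8, 12, 12, 12]
s0→1 e1→0 s1→1 s3→2 e4→1 e4→0 s7→1 e8→0 s10→1 s11→2 s11→3  — peak 3.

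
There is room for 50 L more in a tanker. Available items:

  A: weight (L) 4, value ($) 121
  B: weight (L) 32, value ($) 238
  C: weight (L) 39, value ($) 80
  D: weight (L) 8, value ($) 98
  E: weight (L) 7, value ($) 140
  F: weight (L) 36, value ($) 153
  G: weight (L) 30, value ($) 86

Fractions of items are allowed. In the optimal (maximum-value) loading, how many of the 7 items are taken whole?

Greedy by value/weight ratio, highest first.
Order: A (121/4=30.25) > E (140/7=20.00) > D (98/8=12.25) > B (238/32=7.44) > F (153/36=4.25) > G (86/30=2.87) > C (80/39=2.05)
Fill: take A (4 @ 121) → take E (7 @ 140) → take D (8 @ 98) → take 31/32 of B → 230.56; 50/50 used.
3 item(s) taken whole; one partial (take 31/32 of B).

3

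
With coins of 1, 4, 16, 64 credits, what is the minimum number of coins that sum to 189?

9

189 = 2×64 + 3×16 + 3×4 + 1×1
Total coins = 2 + 3 + 3 + 1 = 9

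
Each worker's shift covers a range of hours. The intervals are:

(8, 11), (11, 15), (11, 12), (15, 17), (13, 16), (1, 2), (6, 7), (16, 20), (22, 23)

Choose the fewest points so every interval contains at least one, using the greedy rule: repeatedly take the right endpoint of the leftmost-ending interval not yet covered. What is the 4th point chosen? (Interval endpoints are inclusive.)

Sort by right endpoint; whenever an interval is uncovered, place a point at its right end.
By right end: [1,2]  [6,7]  [8,11]  [11,12]  [11,15]  [13,16]  [15,17]  [16,20]  [22,23]
[1,2] uncovered → point at 2; [6,7] uncovered → point at 7; [8,11] uncovered → point at 11; [13,16] uncovered → point at 16; [22,23] uncovered → point at 23.
Points: 2, 7, 11, 16, 23 (5 total).

16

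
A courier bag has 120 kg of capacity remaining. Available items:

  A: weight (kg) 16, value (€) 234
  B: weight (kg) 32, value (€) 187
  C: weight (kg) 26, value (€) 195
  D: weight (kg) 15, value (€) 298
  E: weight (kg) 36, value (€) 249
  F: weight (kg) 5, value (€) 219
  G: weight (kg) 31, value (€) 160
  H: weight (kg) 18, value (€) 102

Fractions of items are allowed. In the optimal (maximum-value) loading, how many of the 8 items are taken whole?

Sort by value per unit weight and fill in that order.
Order: F (219/5=43.80) > D (298/15=19.87) > A (234/16=14.62) > C (195/26=7.50) > E (249/36=6.92) > B (187/32=5.84) > H (102/18=5.67) > G (160/31=5.16)
Fill: take F (5 @ 219) → take D (15 @ 298) → take A (16 @ 234) → take C (26 @ 195) → take E (36 @ 249) → take 22/32 of B → 128.56; 120/120 used.
5 item(s) taken whole; one partial (take 22/32 of B).

5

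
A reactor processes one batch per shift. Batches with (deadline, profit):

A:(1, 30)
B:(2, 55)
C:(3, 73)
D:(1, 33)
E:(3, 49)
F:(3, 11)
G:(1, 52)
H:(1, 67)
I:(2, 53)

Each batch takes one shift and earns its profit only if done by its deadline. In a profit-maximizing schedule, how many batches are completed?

Sort by profit descending; place each in the latest free slot ≤ its deadline.
Profit order: C=73 H=67 B=55 I=53 G=52 E=49 D=33 A=30 F=11
Assign: C→slot 3, H→slot 1, B→slot 2, I skipped, G skipped, E skipped, D skipped, A skipped, F skipped.
Slots: [1:H] [2:B] [3:C]
3 of 9 scheduled.

3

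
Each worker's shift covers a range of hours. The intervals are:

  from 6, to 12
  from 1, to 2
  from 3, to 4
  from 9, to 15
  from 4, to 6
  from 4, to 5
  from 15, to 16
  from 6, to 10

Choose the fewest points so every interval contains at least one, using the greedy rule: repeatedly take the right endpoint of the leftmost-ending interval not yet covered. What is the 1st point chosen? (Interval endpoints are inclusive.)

Sort by right endpoint; whenever an interval is uncovered, place a point at its right end.
By right end: [1,2]  [3,4]  [4,5]  [4,6]  [6,10]  [6,12]  [9,15]  [15,16]
[1,2] uncovered → point at 2; [3,4] uncovered → point at 4; [6,10] uncovered → point at 10; [15,16] uncovered → point at 16.
Points: 2, 4, 10, 16 (4 total).

2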